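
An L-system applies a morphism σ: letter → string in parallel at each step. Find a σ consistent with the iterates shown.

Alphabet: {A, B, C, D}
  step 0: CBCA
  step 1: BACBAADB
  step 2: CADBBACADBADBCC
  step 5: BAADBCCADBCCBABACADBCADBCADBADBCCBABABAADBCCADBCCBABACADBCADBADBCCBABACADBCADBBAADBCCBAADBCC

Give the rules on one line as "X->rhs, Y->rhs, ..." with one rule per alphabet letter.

  step 1 ⇒ step 2: BACBAADB ⇒ C·ADB·BA·C·ADB·ADB·C·C
    A ↦ ADB
    B ↦ C
    C ↦ BA
    D ↦ C

A->ADB, B->C, C->BA, D->C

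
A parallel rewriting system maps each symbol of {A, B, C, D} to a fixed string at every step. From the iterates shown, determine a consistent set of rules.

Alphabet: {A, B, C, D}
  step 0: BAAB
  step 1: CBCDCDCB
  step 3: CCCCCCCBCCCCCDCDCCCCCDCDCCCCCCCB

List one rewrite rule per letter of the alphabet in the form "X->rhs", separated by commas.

A->CD, B->CB, C->CC, D->AA

  step 0 ⇒ step 1: BAAB ⇒ CB·CD·CD·CB
    A ↦ CD
    B ↦ CB
    C ↦ CC  (constrained at step 1)
    D ↦ AA  (constrained at step 1)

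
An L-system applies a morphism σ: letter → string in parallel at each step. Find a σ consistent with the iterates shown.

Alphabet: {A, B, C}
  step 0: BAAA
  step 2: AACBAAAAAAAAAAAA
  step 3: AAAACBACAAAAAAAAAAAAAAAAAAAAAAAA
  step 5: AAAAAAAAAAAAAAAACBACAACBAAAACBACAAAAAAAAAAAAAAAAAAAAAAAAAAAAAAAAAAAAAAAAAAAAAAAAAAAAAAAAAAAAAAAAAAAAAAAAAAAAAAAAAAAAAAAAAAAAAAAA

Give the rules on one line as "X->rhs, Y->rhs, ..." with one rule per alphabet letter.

  step 2 ⇒ step 3: AACBAAAAAAAAAAAA ⇒ AA·AA·CB·AC·AA·AA·AA·AA·AA·AA·AA·AA·AA·AA·AA·AA
    A ↦ AA
    B ↦ AC
    C ↦ CB

A->AA, B->AC, C->CB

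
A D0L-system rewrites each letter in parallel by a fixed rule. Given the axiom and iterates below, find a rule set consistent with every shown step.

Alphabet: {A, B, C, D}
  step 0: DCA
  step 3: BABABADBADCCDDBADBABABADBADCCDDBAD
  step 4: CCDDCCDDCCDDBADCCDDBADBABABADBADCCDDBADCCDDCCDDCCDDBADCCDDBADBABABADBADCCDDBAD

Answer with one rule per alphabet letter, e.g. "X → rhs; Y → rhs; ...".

  step 3 ⇒ step 4: BABABADBADCCDDBADBABABADBADCCDDBAD ⇒ CCD·D·CCD·D·CCD·D·BAD·CCD·D·BAD·BA·BA·BAD·BAD·CCD·D·BAD·CCD·D·CCD·D·CCD·D·BAD·CCD·D·BAD·BA·BA·BAD·BAD·CCD·D·BAD
    A ↦ D
    B ↦ CCD
    C ↦ BA
    D ↦ BAD

A->D, B->CCD, C->BA, D->BAD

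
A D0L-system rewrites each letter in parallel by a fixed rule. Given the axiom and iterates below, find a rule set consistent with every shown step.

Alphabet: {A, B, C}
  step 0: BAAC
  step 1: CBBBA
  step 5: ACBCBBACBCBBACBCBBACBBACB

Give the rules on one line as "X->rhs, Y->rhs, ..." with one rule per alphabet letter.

A->B, B->CB, C->A

  step 0 ⇒ step 1: BAAC ⇒ CB·B·B·A
    A ↦ B
    B ↦ CB
    C ↦ A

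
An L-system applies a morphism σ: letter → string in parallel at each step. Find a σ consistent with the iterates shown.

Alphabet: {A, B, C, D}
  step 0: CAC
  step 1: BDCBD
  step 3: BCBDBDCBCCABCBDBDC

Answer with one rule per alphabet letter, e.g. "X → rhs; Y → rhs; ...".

  step 0 ⇒ step 1: CAC ⇒ BD·C·BD
    A ↦ C
    C ↦ BD
    B ↦ BC  (constrained at step 1)
    D ↦ CA  (constrained at step 1)

A->C, B->BC, C->BD, D->CA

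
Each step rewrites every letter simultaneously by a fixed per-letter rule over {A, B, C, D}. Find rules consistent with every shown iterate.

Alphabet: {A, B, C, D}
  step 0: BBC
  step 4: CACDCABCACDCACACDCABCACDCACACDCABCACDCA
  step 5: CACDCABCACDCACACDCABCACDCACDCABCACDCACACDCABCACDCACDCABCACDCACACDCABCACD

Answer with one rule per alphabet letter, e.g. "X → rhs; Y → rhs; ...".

  step 4 ⇒ step 5: CACDCABCACDCACACDCABCACDCACACDCABCACDCA ⇒ CA·CD·CA·B·CA·CD·CA·CA·CD·CA·B·CA·CD·CA·CD·CA·B·CA·CD·CA·CA·CD·CA·B·CA·CD·CA·CD·CA·B·CA·CD·CA·CA·CD·CA·B·CA·CD
    A ↦ CD
    B ↦ CA
    C ↦ CA
    D ↦ B

A->CD, B->CA, C->CA, D->B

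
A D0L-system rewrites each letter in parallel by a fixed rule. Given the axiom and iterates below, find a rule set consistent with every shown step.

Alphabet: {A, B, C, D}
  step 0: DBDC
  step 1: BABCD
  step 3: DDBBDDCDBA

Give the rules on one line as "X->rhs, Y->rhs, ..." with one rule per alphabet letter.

A->DD, B->A, C->CD, D->B

  step 0 ⇒ step 1: DBDC ⇒ B·A·B·CD
    B ↦ A
    C ↦ CD
    D ↦ B
    A ↦ DD  (constrained at step 1)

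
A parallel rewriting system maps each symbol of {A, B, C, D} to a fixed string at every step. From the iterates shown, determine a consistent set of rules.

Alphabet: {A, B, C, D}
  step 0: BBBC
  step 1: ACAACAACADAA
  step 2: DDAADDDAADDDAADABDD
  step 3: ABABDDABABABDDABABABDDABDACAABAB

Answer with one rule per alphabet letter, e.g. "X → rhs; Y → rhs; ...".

  step 2 ⇒ step 3: DDAADDDAADDDAADABDD ⇒ AB·AB·D·D·AB·AB·AB·D·D·AB·AB·AB·D·D·AB·D·ACA·AB·AB
    A ↦ D
    B ↦ ACA
    D ↦ AB
  step 0 ⇒ step 1: BBBC ⇒ ACA·ACA·ACA·DAA
    C ↦ DAA

A->D, B->ACA, C->DAA, D->AB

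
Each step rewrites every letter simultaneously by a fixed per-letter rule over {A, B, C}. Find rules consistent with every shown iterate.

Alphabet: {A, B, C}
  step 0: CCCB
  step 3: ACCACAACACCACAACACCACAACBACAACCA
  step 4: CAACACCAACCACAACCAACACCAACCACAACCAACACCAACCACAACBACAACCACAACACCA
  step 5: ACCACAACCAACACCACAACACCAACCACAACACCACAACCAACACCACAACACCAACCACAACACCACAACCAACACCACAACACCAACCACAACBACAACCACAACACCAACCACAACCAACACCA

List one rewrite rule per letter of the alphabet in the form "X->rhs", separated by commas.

A->CA, B->BA, C->AC

  step 4 ⇒ step 5: CAACACCAACCACAACCAACACCAACCACAACCAACACCAACCACAACBACAACCACAACACCA ⇒ AC·CA·CA·AC·CA·AC·AC·CA·CA·AC·AC·CA·AC·CA·CA·AC·AC·CA·CA·AC·CA·AC·AC·CA·CA·AC·AC·CA·AC·CA·CA·AC·AC·CA·CA·AC·CA·AC·AC·CA·CA·AC·AC·CA·AC·CA·CA·AC·BA·CA·AC·CA·CA·AC·AC·CA·AC·CA·CA·AC·CA·AC·AC·CA
    A ↦ CA
    B ↦ BA
    C ↦ AC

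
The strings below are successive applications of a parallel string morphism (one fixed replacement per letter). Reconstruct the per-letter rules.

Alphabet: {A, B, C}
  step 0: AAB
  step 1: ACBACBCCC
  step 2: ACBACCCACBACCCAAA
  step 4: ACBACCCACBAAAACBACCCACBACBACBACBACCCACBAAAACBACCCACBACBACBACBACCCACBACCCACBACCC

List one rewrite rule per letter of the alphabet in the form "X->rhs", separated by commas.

A->ACB, B->CCC, C->A

  step 1 ⇒ step 2: ACBACBCCC ⇒ ACB·A·CCC·ACB·A·CCC·A·A·A
    A ↦ ACB
    B ↦ CCC
    C ↦ A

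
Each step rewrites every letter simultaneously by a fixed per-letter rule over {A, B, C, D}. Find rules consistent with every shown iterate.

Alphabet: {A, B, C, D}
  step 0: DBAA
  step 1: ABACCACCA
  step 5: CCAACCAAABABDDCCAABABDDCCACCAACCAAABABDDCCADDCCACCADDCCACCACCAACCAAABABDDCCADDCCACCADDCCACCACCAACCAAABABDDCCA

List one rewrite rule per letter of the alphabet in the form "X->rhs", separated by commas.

A->CCA, B->A, C->D, D->AB

  step 0 ⇒ step 1: DBAA ⇒ AB·A·CCA·CCA
    A ↦ CCA
    B ↦ A
    D ↦ AB
    C ↦ D  (constrained at step 1)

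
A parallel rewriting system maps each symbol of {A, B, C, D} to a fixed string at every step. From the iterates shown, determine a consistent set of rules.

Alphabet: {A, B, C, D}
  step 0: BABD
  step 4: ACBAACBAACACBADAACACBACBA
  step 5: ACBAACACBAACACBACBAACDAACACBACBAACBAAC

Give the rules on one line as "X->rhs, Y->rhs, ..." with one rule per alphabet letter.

A->AC, B->A, C->B, D->DA

  step 4 ⇒ step 5: ACBAACBAACACBADAACACBACBA ⇒ AC·B·A·AC·AC·B·A·AC·AC·B·AC·B·A·AC·DA·AC·AC·B·AC·B·A·AC·B·A·AC
    A ↦ AC
    B ↦ A
    C ↦ B
    D ↦ DA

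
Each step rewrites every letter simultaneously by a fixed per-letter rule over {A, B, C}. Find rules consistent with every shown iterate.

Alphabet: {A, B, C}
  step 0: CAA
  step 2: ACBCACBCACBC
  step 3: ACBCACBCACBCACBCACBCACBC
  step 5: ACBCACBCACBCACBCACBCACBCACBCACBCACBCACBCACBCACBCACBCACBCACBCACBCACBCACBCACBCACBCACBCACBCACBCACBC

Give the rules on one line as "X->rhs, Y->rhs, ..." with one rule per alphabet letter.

A->AC, B->AC, C->BC

  step 2 ⇒ step 3: ACBCACBCACBC ⇒ AC·BC·AC·BC·AC·BC·AC·BC·AC·BC·AC·BC
    A ↦ AC
    B ↦ AC
    C ↦ BC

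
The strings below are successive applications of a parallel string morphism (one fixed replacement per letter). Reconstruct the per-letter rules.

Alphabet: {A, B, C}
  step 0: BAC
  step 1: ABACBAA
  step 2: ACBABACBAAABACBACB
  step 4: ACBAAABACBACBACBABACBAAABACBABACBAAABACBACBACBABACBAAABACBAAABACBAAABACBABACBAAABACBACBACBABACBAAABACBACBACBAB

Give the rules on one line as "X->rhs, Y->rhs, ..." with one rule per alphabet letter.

A->ACB, B->AB, C->AA

  step 1 ⇒ step 2: ABACBAA ⇒ ACB·AB·ACB·AA·AB·ACB·ACB
    A ↦ ACB
    B ↦ AB
    C ↦ AA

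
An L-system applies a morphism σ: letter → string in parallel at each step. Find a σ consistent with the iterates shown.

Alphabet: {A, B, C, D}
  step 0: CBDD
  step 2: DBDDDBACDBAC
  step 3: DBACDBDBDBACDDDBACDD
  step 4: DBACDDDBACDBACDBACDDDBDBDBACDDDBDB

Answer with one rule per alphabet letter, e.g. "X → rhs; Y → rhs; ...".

A->D, B->AC, C->D, D->DB

  step 3 ⇒ step 4: DBACDBDBDBACDDDBACDD ⇒ DB·AC·D·D·DB·AC·DB·AC·DB·AC·D·D·DB·DB·DB·AC·D·D·DB·DB
    A ↦ D
    B ↦ AC
    C ↦ D
    D ↦ DB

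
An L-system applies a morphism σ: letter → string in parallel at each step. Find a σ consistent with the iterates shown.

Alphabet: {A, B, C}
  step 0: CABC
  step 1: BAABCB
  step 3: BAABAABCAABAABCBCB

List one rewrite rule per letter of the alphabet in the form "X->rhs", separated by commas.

A->AAB, B->C, C->B

  step 0 ⇒ step 1: CABC ⇒ B·AAB·C·B
    A ↦ AAB
    B ↦ C
    C ↦ B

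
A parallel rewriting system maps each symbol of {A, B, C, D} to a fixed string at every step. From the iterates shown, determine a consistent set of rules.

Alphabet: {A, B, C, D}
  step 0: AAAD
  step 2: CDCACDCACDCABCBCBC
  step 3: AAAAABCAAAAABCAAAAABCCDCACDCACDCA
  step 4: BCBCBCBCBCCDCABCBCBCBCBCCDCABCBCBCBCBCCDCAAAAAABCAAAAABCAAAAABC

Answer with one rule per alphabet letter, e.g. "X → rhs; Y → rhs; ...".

  step 3 ⇒ step 4: AAAAABCAAAAABCAAAAABCCDCACDCACDCA ⇒ BC·BC·BC·BC·BC·CDC·A·BC·BC·BC·BC·BC·CDC·A·BC·BC·BC·BC·BC·CDC·A·A·AAA·A·BC·A·AAA·A·BC·A·AAA·A·BC
    A ↦ BC
    B ↦ CDC
    C ↦ A
    D ↦ AAA

A->BC, B->CDC, C->A, D->AAA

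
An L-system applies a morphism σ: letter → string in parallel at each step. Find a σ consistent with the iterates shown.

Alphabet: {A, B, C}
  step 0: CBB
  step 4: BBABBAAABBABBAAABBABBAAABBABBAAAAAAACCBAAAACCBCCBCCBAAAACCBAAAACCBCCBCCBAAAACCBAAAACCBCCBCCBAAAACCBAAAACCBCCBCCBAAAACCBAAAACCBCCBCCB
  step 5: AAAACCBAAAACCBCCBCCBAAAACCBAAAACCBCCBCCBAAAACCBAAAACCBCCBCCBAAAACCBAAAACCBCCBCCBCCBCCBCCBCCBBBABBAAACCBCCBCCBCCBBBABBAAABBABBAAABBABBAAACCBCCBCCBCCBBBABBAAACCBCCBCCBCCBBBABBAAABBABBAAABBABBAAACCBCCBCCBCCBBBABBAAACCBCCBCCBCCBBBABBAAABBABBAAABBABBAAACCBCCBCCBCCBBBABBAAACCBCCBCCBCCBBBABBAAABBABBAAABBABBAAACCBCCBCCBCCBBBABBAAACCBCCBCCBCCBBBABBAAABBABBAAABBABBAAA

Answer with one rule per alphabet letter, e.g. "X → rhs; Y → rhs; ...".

  step 4 ⇒ step 5: BBABBAAABBABBAAABBABBAAABBABBAAAAAAACCBAAAACCBCCBCCBAAAACCBAAAACCBCCBCCBAAAACCBAAAACCBCCBCCBAAAACCBAAAACCBCCBCCBAAAACCBAAAACCBCCBCCB ⇒ AA·AA·CCB·AA·AA·CCB·CCB·CCB·AA·AA·CCB·AA·AA·CCB·CCB·CCB·AA·AA·CCB·AA·AA·CCB·CCB·CCB·AA·AA·CCB·AA·AA·CCB·CCB·CCB·CCB·CCB·CCB·CCB·BBA·BBA·AA·CCB·CCB·CCB·CCB·BBA·BBA·AA·BBA·BBA·AA·BBA·BBA·AA·CCB·CCB·CCB·CCB·BBA·BBA·AA·CCB·CCB·CCB·CCB·BBA·BBA·AA·BBA·BBA·AA·BBA·BBA·AA·CCB·CCB·CCB·CCB·BBA·BBA·AA·CCB·CCB·CCB·CCB·BBA·BBA·AA·BBA·BBA·AA·BBA·BBA·AA·CCB·CCB·CCB·CCB·BBA·BBA·AA·CCB·CCB·CCB·CCB·BBA·BBA·AA·BBA·BBA·AA·BBA·BBA·AA·CCB·CCB·CCB·CCB·BBA·BBA·AA·CCB·CCB·CCB·CCB·BBA·BBA·AA·BBA·BBA·AA·BBA·BBA·AA
    A ↦ CCB
    B ↦ AA
    C ↦ BBA

A->CCB, B->AA, C->BBA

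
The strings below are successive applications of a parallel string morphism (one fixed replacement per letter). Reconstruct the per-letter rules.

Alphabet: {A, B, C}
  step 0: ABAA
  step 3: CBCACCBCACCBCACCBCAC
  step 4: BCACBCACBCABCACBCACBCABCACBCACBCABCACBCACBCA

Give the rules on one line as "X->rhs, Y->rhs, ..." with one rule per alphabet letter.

A->C, B->C, C->BCA

  step 3 ⇒ step 4: CBCACCBCACCBCACCBCAC ⇒ BCA·C·BCA·C·BCA·BCA·C·BCA·C·BCA·BCA·C·BCA·C·BCA·BCA·C·BCA·C·BCA
    A ↦ C
    B ↦ C
    C ↦ BCA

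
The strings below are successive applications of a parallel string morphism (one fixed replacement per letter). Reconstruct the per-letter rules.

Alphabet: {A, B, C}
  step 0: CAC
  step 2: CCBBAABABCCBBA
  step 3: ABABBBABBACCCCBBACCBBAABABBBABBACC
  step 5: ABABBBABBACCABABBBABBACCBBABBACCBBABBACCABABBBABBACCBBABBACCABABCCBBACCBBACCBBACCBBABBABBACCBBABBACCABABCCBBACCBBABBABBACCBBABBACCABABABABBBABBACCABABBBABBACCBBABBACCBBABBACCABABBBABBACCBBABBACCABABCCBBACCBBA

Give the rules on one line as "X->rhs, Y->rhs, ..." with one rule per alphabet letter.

  step 2 ⇒ step 3: CCBBAABABCCBBA ⇒ AB·AB·BBA·BBA·CC·CC·BBA·CC·BBA·AB·AB·BBA·BBA·CC
    A ↦ CC
    B ↦ BBA
    C ↦ AB

A->CC, B->BBA, C->AB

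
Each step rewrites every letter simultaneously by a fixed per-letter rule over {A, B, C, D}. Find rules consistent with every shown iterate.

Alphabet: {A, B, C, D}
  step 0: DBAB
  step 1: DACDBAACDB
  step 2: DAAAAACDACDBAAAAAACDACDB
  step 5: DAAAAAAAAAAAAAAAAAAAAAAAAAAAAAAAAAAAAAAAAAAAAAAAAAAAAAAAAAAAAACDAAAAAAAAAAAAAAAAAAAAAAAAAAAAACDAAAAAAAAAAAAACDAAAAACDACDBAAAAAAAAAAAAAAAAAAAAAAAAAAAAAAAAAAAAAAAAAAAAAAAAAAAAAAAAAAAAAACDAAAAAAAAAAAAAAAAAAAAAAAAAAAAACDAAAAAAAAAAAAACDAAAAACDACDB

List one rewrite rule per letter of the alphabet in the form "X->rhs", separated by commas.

A->AA, B->CDB, C->AAC, D->DA

  step 1 ⇒ step 2: DACDBAACDB ⇒ DA·AA·AAC·DA·CDB·AA·AA·AAC·DA·CDB
    A ↦ AA
    B ↦ CDB
    C ↦ AAC
    D ↦ DA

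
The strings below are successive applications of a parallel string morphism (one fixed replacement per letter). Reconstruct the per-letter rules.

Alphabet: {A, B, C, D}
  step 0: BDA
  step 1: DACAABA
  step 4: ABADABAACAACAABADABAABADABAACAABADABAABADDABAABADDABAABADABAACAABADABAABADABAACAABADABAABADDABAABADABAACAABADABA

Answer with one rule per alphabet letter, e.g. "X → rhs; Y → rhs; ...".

  step 0 ⇒ step 1: BDA ⇒ D·ACA·ABA
    A ↦ ABA
    B ↦ D
    D ↦ ACA
    C ↦ DD  (constrained at step 1)

A->ABA, B->D, C->DD, D->ACA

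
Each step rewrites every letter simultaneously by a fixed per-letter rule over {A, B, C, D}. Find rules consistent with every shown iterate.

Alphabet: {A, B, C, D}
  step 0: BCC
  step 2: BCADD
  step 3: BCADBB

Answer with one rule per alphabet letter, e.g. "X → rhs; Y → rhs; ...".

  step 2 ⇒ step 3: BCADD ⇒ BC·A·D·B·B
    A ↦ D
    B ↦ BC
    C ↦ A
    D ↦ B

A->D, B->BC, C->A, D->B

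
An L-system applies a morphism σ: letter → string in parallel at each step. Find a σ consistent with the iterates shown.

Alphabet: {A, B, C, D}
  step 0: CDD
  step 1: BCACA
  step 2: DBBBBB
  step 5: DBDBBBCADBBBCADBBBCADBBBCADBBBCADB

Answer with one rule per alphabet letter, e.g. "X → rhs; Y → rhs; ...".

  step 1 ⇒ step 2: BCACA ⇒ DB·B·B·B·B
    A ↦ B
    B ↦ DB
    C ↦ B
  step 0 ⇒ step 1: CDD ⇒ B·CA·CA
    D ↦ CA

A->B, B->DB, C->B, D->CA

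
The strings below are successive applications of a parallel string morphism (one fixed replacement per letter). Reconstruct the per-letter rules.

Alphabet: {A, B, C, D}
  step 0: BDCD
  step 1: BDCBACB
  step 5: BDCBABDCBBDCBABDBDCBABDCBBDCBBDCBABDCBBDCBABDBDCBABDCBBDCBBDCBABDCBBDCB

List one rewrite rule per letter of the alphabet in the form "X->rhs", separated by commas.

A->CB, B->BD, C->A, D->CB

  step 0 ⇒ step 1: BDCD ⇒ BD·CB·A·CB
    B ↦ BD
    C ↦ A
    D ↦ CB
    A ↦ CB  (constrained at step 1)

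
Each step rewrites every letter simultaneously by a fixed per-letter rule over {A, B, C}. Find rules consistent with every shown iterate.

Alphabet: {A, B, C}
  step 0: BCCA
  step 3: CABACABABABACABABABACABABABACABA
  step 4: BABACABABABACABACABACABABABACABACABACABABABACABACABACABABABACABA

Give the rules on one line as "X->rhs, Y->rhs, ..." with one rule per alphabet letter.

  step 3 ⇒ step 4: CABACABABABACABABABACABABABACABA ⇒ BA·BA·CA·BA·BA·BA·CA·BA·CA·BA·CA·BA·BA·BA·CA·BA·CA·BA·CA·BA·BA·BA·CA·BA·CA·BA·CA·BA·BA·BA·CA·BA
    A ↦ BA
    B ↦ CA
    C ↦ BA

A->BA, B->CA, C->BA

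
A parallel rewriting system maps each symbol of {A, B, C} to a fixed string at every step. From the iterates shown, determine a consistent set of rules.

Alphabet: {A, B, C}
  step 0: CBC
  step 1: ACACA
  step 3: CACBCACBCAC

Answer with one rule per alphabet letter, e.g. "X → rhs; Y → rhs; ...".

A->B, B->CAC, C->A

  step 0 ⇒ step 1: CBC ⇒ A·CAC·A
    B ↦ CAC
    C ↦ A
    A ↦ B  (constrained at step 1)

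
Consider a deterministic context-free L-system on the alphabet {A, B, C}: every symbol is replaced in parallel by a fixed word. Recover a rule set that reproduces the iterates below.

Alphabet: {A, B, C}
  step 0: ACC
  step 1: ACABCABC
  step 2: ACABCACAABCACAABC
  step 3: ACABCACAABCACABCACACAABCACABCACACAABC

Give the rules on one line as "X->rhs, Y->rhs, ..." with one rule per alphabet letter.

A->AC, B->A, C->ABC

  step 2 ⇒ step 3: ACABCACAABCACAABC ⇒ AC·ABC·AC·A·ABC·AC·ABC·AC·AC·A·ABC·AC·ABC·AC·AC·A·ABC
    A ↦ AC
    B ↦ A
    C ↦ ABC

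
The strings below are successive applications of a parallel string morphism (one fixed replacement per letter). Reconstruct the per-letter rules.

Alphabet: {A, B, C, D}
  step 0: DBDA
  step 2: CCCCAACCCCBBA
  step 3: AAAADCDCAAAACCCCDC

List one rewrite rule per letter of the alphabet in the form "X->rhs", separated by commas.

  step 2 ⇒ step 3: CCCCAACCCCBBA ⇒ A·A·A·A·DC·DC·A·A·A·A·CC·CC·DC
    A ↦ DC
    B ↦ CC
    C ↦ A
    D ↦ BB  (constrained at step 0)

A->DC, B->CC, C->A, D->BB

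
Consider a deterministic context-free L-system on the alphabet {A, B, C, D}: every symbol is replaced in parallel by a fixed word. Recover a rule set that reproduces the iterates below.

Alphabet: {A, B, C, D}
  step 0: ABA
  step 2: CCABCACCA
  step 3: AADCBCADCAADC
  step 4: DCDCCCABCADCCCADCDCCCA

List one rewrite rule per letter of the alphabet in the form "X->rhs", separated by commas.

  step 3 ⇒ step 4: AADCBCADCAADC ⇒ DC·DC·CC·A·BC·A·DC·CC·A·DC·DC·CC·A
    A ↦ DC
    B ↦ BC
    C ↦ A
    D ↦ CC

A->DC, B->BC, C->A, D->CC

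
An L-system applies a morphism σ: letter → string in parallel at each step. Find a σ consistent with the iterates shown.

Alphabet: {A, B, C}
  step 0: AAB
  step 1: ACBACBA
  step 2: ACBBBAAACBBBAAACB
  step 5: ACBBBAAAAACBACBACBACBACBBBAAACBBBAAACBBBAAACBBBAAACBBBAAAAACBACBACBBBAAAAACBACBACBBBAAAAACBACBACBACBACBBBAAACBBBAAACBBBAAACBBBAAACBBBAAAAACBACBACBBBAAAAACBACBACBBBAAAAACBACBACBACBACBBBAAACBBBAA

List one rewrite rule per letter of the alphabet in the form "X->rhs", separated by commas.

  step 1 ⇒ step 2: ACBACBA ⇒ ACB·BBA·A·ACB·BBA·A·ACB
    A ↦ ACB
    B ↦ A
    C ↦ BBA

A->ACB, B->A, C->BBA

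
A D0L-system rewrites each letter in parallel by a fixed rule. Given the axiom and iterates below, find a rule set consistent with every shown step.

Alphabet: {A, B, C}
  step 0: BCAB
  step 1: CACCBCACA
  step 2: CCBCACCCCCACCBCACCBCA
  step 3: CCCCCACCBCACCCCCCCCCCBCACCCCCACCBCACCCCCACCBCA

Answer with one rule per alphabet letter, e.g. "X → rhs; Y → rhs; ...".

A->BCA, B->CA, C->CC

  step 2 ⇒ step 3: CCBCACCCCCACCBCACCBCA ⇒ CC·CC·CA·CC·BCA·CC·CC·CC·CC·CC·BCA·CC·CC·CA·CC·BCA·CC·CC·CA·CC·BCA
    A ↦ BCA
    B ↦ CA
    C ↦ CC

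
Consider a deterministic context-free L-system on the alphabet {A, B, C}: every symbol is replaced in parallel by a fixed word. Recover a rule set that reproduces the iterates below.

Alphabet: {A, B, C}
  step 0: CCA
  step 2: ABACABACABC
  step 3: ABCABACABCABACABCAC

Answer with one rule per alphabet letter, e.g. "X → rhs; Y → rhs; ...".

A->AB, B->C, C->AC

  step 2 ⇒ step 3: ABACABACABC ⇒ AB·C·AB·AC·AB·C·AB·AC·AB·C·AC
    A ↦ AB
    B ↦ C
    C ↦ AC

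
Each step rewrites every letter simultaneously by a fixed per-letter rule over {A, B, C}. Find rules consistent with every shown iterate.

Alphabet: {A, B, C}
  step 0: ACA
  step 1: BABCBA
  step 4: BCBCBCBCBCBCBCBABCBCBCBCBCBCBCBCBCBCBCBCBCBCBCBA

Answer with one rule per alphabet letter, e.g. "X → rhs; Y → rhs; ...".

  step 0 ⇒ step 1: ACA ⇒ BA·BC·BA
    A ↦ BA
    C ↦ BC
    B ↦ BC  (constrained at step 1)

A->BA, B->BC, C->BC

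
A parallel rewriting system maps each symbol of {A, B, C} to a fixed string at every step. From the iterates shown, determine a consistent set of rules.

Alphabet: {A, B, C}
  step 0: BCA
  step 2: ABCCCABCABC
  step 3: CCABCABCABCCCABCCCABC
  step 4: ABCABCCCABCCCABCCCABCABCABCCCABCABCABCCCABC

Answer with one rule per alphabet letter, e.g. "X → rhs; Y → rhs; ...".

A->C, B->C, C->ABC

  step 3 ⇒ step 4: CCABCABCABCCCABCCCABC ⇒ ABC·ABC·C·C·ABC·C·C·ABC·C·C·ABC·ABC·ABC·C·C·ABC·ABC·ABC·C·C·ABC
    A ↦ C
    B ↦ C
    C ↦ ABC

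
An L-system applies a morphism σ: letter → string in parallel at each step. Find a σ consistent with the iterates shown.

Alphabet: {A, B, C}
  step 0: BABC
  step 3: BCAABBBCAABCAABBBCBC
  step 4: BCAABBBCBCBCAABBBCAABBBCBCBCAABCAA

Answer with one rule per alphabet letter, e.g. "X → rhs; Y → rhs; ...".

  step 3 ⇒ step 4: BCAABBBCAABCAABBBCBC ⇒ BC·AA·B·B·BC·BC·BC·AA·B·B·BC·AA·B·B·BC·BC·BC·AA·BC·AA
    A ↦ B
    B ↦ BC
    C ↦ AA

A->B, B->BC, C->AA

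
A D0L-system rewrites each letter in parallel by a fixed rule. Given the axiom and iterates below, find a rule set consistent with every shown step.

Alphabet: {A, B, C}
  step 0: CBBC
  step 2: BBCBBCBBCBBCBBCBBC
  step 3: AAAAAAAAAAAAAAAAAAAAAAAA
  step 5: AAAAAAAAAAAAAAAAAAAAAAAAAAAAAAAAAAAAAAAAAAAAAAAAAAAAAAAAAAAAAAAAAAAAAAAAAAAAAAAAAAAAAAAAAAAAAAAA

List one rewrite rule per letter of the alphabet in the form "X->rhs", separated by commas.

A->BBC, B->A, C->AA

  step 2 ⇒ step 3: BBCBBCBBCBBCBBCBBC ⇒ A·A·AA·A·A·AA·A·A·AA·A·A·AA·A·A·AA·A·A·AA
    B ↦ A
    C ↦ AA
    A ↦ BBC  (constrained at step 3)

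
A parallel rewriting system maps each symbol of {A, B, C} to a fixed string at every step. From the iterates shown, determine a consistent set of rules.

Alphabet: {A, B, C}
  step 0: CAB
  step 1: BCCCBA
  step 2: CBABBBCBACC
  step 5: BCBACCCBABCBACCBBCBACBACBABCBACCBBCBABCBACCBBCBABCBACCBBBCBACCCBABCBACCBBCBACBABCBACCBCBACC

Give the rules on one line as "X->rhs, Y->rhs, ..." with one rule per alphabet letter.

A->CC, B->CBA, C->B

  step 1 ⇒ step 2: BCCCBA ⇒ CBA·B·B·B·CBA·CC
    A ↦ CC
    B ↦ CBA
    C ↦ B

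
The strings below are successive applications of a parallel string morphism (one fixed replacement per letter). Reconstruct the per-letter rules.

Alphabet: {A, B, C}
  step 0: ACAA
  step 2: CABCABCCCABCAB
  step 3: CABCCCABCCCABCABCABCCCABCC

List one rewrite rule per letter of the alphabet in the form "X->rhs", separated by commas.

A->C, B->C, C->CAB

  step 2 ⇒ step 3: CABCABCCCABCAB ⇒ CAB·C·C·CAB·C·C·CAB·CAB·CAB·C·C·CAB·C·C
    A ↦ C
    B ↦ C
    C ↦ CAB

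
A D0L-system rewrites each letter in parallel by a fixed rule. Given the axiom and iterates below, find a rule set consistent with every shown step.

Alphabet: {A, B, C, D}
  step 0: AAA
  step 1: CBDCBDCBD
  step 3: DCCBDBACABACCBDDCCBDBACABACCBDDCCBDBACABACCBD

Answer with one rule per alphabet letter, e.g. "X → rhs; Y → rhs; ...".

  step 0 ⇒ step 1: AAA ⇒ CBD·CBD·CBD
    A ↦ CBD
    B ↦ DC  (constrained at step 1)
    C ↦ BAC  (constrained at step 1)
    D ↦ A  (constrained at step 1)

A->CBD, B->DC, C->BAC, D->A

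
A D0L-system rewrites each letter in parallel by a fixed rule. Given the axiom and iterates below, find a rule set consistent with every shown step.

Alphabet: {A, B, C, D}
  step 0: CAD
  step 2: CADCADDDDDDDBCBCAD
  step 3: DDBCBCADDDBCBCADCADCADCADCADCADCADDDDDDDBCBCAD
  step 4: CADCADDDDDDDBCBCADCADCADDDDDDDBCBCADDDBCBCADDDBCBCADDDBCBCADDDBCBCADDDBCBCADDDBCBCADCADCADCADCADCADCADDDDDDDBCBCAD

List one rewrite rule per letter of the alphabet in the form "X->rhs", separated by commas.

  step 3 ⇒ step 4: DDBCBCADDDBCBCADCADCADCADCADCADCADDDDDDDBCBCAD ⇒ CAD·CAD·D·DD·D·DD·BCB·CAD·CAD·CAD·D·DD·D·DD·BCB·CAD·DD·BCB·CAD·DD·BCB·CAD·DD·BCB·CAD·DD·BCB·CAD·DD·BCB·CAD·DD·BCB·CAD·CAD·CAD·CAD·CAD·CAD·CAD·D·DD·D·DD·BCB·CAD
    A ↦ BCB
    B ↦ D
    C ↦ DD
    D ↦ CAD

A->BCB, B->D, C->DD, D->CAD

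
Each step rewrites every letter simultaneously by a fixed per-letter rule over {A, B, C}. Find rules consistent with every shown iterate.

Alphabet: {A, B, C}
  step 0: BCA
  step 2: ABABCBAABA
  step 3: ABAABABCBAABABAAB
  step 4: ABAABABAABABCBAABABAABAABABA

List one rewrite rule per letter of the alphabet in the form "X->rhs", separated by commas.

  step 3 ⇒ step 4: ABAABABCBAABABAAB ⇒ AB·A·AB·AB·A·AB·A·BCB·A·AB·AB·A·AB·A·AB·AB·A
    A ↦ AB
    B ↦ A
    C ↦ BCB

A->AB, B->A, C->BCB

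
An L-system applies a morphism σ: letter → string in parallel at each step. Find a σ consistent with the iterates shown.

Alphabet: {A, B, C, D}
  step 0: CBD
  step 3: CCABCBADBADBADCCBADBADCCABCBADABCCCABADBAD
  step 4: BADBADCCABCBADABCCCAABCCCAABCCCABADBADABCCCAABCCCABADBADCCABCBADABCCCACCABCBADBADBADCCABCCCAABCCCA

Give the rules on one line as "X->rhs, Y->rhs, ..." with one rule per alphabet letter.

A->CC, B->ABC, C->BAD, D->A

  step 3 ⇒ step 4: CCABCBADBADBADCCBADBADCCABCBADABCCCABADBAD ⇒ BAD·BAD·CC·ABC·BAD·ABC·CC·A·ABC·CC·A·ABC·CC·A·BAD·BAD·ABC·CC·A·ABC·CC·A·BAD·BAD·CC·ABC·BAD·ABC·CC·A·CC·ABC·BAD·BAD·BAD·CC·ABC·CC·A·ABC·CC·A
    A ↦ CC
    B ↦ ABC
    C ↦ BAD
    D ↦ A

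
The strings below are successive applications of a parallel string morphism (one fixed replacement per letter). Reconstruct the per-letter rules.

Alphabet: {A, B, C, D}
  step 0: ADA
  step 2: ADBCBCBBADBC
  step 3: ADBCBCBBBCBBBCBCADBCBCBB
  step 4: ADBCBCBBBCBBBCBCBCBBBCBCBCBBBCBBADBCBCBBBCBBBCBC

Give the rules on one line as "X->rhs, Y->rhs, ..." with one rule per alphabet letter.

  step 3 ⇒ step 4: ADBCBCBBBCBBBCBCADBCBCBB ⇒ AD·BC·BC·BB·BC·BB·BC·BC·BC·BB·BC·BC·BC·BB·BC·BB·AD·BC·BC·BB·BC·BB·BC·BC
    A ↦ AD
    B ↦ BC
    C ↦ BB
    D ↦ BC

A->AD, B->BC, C->BB, D->BC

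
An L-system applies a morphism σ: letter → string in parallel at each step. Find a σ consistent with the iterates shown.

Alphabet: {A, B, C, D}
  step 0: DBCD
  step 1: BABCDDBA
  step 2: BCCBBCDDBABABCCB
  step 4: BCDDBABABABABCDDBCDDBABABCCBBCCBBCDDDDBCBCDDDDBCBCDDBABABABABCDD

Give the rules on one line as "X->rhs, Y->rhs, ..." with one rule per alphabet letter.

A->CB, B->BC, C->DD, D->BA

  step 1 ⇒ step 2: BABCDDBA ⇒ BC·CB·BC·DD·BA·BA·BC·CB
    A ↦ CB
    B ↦ BC
    C ↦ DD
    D ↦ BA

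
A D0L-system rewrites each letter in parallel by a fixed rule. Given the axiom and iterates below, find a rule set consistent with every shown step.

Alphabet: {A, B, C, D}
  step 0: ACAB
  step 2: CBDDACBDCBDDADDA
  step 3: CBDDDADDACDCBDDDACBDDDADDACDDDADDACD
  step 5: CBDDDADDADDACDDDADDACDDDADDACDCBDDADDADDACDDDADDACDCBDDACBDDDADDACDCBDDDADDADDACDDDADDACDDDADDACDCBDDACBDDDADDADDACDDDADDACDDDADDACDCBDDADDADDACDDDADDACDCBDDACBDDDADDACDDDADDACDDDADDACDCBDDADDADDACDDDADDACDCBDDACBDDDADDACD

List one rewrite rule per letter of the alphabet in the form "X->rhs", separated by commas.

  step 2 ⇒ step 3: CBDDACBDCBDDADDA ⇒ CB·D·DDA·DDA·CD·CB·D·DDA·CB·D·DDA·DDA·CD·DDA·DDA·CD
    A ↦ CD
    B ↦ D
    C ↦ CB
    D ↦ DDA

A->CD, B->D, C->CB, D->DDA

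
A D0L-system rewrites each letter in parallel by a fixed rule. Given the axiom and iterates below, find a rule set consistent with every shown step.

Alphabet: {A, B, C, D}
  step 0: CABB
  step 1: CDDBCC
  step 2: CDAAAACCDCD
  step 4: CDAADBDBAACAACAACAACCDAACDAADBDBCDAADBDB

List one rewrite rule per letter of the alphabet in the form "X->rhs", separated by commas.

A->DB, B->C, C->CD, D->AA

  step 1 ⇒ step 2: CDDBCC ⇒ CD·AA·AA·C·CD·CD
    B ↦ C
    C ↦ CD
    D ↦ AA
  step 0 ⇒ step 1: CABB ⇒ CD·DB·C·C
    A ↦ DB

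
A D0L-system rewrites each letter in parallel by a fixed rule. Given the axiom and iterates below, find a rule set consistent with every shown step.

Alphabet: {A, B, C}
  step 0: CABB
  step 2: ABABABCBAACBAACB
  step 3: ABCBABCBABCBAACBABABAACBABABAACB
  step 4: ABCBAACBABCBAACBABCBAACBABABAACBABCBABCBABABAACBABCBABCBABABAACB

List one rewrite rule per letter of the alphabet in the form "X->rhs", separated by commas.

A->AB, B->CB, C->AA

  step 3 ⇒ step 4: ABCBABCBABCBAACBABABAACBABABAACB ⇒ AB·CB·AA·CB·AB·CB·AA·CB·AB·CB·AA·CB·AB·AB·AA·CB·AB·CB·AB·CB·AB·AB·AA·CB·AB·CB·AB·CB·AB·AB·AA·CB
    A ↦ AB
    B ↦ CB
    C ↦ AA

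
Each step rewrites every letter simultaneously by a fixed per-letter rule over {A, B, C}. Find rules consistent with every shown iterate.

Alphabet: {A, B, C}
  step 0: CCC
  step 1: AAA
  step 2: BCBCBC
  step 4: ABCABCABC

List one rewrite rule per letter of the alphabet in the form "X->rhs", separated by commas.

A->BC, B->C, C->A

  step 1 ⇒ step 2: AAA ⇒ BC·BC·BC
    A ↦ BC
    B ↦ C  (constrained at step 2)
  step 0 ⇒ step 1: CCC ⇒ A·A·A
    C ↦ A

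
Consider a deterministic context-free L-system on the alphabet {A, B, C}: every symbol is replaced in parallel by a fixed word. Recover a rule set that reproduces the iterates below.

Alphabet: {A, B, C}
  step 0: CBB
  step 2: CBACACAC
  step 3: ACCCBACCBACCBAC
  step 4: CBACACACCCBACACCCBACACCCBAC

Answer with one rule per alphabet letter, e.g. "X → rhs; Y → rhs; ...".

  step 3 ⇒ step 4: ACCCBACCBACCBAC ⇒ CB·AC·AC·AC·C·CB·AC·AC·C·CB·AC·AC·C·CB·AC
    A ↦ CB
    B ↦ C
    C ↦ AC

A->CB, B->C, C->AC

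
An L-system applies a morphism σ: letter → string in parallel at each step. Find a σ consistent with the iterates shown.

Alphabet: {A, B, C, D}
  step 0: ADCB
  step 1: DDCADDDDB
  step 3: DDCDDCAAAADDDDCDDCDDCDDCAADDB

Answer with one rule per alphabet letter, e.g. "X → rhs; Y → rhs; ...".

  step 0 ⇒ step 1: ADCB ⇒ DDC·A·DD·DDB
    A ↦ DDC
    B ↦ DDB
    C ↦ DD
    D ↦ A

A->DDC, B->DDB, C->DD, D->A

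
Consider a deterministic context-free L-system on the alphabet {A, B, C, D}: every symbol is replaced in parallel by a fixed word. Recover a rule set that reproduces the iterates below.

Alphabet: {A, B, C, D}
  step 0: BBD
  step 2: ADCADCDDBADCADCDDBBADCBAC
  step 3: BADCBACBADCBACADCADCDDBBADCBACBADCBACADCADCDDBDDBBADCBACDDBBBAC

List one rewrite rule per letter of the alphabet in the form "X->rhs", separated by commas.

  step 2 ⇒ step 3: ADCADCDDBADCADCDDBBADCBAC ⇒ B·ADC·BAC·B·ADC·BAC·ADC·ADC·DDB·B·ADC·BAC·B·ADC·BAC·ADC·ADC·DDB·DDB·B·ADC·BAC·DDB·B·BAC
    A ↦ B
    B ↦ DDB
    C ↦ BAC
    D ↦ ADC

A->B, B->DDB, C->BAC, D->ADC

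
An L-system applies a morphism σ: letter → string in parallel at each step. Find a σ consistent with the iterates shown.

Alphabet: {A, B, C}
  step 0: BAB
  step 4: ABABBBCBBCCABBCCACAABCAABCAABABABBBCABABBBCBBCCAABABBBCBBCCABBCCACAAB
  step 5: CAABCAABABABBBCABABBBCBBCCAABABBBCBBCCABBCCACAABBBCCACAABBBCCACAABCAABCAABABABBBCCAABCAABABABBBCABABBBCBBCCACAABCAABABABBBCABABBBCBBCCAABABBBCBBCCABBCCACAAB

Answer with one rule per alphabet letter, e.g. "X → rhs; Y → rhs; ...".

  step 4 ⇒ step 5: ABABBBCBBCCABBCCACAABCAABCAABABABBBCABABBBCBBCCAABABBBCBBCCABBCCACAAB ⇒ CA·AB·CA·AB·AB·AB·BBC·AB·AB·BBC·BBC·CA·AB·AB·BBC·BBC·CA·BBC·CA·CA·AB·BBC·CA·CA·AB·BBC·CA·CA·AB·CA·AB·CA·AB·AB·AB·BBC·CA·AB·CA·AB·AB·AB·BBC·AB·AB·BBC·BBC·CA·CA·AB·CA·AB·AB·AB·BBC·AB·AB·BBC·BBC·CA·AB·AB·BBC·BBC·CA·BBC·CA·CA·AB
    A ↦ CA
    B ↦ AB
    C ↦ BBC

A->CA, B->AB, C->BBC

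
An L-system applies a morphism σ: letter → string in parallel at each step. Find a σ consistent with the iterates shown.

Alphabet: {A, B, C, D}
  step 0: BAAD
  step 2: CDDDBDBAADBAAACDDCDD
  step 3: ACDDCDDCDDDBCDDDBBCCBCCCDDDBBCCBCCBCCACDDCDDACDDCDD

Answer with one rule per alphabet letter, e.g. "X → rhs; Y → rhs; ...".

  step 2 ⇒ step 3: CDDDBDBAADBAAACDDCDD ⇒ A·CDD·CDD·CDD·DB·CDD·DB·BCC·BCC·CDD·DB·BCC·BCC·BCC·A·CDD·CDD·A·CDD·CDD
    A ↦ BCC
    B ↦ DB
    C ↦ A
    D ↦ CDD

A->BCC, B->DB, C->A, D->CDD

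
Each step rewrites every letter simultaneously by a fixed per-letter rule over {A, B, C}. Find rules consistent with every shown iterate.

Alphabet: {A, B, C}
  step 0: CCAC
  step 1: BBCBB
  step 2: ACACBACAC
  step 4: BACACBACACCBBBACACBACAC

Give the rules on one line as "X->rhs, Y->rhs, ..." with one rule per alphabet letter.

A->CB, B->AC, C->B

  step 1 ⇒ step 2: BBCBB ⇒ AC·AC·B·AC·AC
    B ↦ AC
    C ↦ B
  step 0 ⇒ step 1: CCAC ⇒ B·B·CB·B
    A ↦ CB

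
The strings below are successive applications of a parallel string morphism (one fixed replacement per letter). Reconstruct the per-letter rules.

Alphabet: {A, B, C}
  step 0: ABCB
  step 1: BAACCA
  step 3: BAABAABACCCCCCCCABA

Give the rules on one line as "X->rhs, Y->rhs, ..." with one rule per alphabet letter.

A->BA, B->A, C->CC

  step 0 ⇒ step 1: ABCB ⇒ BA·A·CC·A
    A ↦ BA
    B ↦ A
    C ↦ CC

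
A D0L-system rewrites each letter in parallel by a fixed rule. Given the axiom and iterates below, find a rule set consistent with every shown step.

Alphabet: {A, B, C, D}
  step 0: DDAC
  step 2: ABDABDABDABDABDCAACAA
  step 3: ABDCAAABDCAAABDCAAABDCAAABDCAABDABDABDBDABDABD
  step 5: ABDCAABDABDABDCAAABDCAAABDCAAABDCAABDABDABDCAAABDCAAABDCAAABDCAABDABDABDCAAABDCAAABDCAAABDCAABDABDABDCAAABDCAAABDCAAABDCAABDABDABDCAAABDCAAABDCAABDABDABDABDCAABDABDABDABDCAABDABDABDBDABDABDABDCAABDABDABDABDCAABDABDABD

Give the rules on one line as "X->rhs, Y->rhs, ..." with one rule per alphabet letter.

A->ABD, B->C, C->BD, D->AA

  step 2 ⇒ step 3: ABDABDABDABDABDCAACAA ⇒ ABD·C·AA·ABD·C·AA·ABD·C·AA·ABD·C·AA·ABD·C·AA·BD·ABD·ABD·BD·ABD·ABD
    A ↦ ABD
    B ↦ C
    C ↦ BD
    D ↦ AA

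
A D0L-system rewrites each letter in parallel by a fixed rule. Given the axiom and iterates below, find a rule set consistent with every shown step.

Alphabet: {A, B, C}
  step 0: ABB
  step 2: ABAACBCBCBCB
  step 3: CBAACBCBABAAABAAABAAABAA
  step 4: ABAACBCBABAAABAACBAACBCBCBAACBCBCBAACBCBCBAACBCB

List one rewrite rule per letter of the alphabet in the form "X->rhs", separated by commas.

A->CB, B->AA, C->AB

  step 3 ⇒ step 4: CBAACBCBABAAABAAABAAABAA ⇒ AB·AA·CB·CB·AB·AA·AB·AA·CB·AA·CB·CB·CB·AA·CB·CB·CB·AA·CB·CB·CB·AA·CB·CB
    A ↦ CB
    B ↦ AA
    C ↦ AB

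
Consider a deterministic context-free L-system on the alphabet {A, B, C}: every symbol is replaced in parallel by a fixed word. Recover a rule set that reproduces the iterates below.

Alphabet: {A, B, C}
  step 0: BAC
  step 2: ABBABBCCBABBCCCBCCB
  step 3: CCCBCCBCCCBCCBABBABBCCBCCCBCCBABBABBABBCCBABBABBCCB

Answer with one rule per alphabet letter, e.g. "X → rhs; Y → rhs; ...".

A->C, B->CCB, C->ABB

  step 2 ⇒ step 3: ABBABBCCBABBCCCBCCB ⇒ C·CCB·CCB·C·CCB·CCB·ABB·ABB·CCB·C·CCB·CCB·ABB·ABB·ABB·CCB·ABB·ABB·CCB
    A ↦ C
    B ↦ CCB
    C ↦ ABB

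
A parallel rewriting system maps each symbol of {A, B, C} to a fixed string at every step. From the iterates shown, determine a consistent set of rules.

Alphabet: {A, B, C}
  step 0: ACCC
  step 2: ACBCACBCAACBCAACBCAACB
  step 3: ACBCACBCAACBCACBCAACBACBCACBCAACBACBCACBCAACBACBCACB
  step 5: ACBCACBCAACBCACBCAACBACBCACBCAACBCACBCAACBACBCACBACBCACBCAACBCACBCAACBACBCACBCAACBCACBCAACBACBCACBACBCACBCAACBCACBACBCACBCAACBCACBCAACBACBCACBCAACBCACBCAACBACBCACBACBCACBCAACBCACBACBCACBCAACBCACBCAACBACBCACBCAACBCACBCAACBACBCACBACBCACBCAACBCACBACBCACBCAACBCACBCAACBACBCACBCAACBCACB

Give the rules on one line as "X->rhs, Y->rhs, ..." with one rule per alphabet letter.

  step 2 ⇒ step 3: ACBCACBCAACBCAACBCAACB ⇒ ACB·CA·CB·CA·ACB·CA·CB·CA·ACB·ACB·CA·CB·CA·ACB·ACB·CA·CB·CA·ACB·ACB·CA·CB
    A ↦ ACB
    B ↦ CB
    C ↦ CA

A->ACB, B->CB, C->CA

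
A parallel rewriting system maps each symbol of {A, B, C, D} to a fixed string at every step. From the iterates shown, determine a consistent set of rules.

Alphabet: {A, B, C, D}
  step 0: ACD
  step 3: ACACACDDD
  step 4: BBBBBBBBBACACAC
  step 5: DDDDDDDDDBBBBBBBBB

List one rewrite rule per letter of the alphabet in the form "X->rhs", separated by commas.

A->BB, B->D, C->B, D->AC

  step 4 ⇒ step 5: BBBBBBBBBACACAC ⇒ D·D·D·D·D·D·D·D·D·BB·B·BB·B·BB·B
    A ↦ BB
    B ↦ D
    C ↦ B
  step 3 ⇒ step 4: ACACACDDD ⇒ BB·B·BB·B·BB·B·AC·AC·AC
    D ↦ AC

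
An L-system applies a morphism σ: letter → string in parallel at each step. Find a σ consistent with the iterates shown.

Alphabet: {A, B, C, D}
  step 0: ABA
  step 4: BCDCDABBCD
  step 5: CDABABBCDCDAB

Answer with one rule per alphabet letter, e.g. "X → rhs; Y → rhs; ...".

A->B, B->CD, C->A, D->B

  step 4 ⇒ step 5: BCDCDABBCD ⇒ CD·A·B·A·B·B·CD·CD·A·B
    A ↦ B
    B ↦ CD
    C ↦ A
    D ↦ B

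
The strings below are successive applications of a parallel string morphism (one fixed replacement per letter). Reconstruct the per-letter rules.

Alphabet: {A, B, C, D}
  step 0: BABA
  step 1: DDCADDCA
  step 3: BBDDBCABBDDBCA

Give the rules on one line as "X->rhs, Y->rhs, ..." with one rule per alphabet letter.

  step 0 ⇒ step 1: BABA ⇒ DD·CA·DD·CA
    A ↦ CA
    B ↦ DD
    C ↦ B  (constrained at step 1)
    D ↦ C  (constrained at step 1)

A->CA, B->DD, C->B, D->C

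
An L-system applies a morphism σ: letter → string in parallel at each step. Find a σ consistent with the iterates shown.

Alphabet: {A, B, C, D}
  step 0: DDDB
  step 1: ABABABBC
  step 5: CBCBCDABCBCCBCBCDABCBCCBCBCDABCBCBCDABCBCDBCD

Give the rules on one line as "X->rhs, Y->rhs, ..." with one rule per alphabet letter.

A->C, B->BC, C->D, D->AB

  step 0 ⇒ step 1: DDDB ⇒ AB·AB·AB·BC
    B ↦ BC
    D ↦ AB
    A ↦ C  (constrained at step 1)
    C ↦ D  (constrained at step 1)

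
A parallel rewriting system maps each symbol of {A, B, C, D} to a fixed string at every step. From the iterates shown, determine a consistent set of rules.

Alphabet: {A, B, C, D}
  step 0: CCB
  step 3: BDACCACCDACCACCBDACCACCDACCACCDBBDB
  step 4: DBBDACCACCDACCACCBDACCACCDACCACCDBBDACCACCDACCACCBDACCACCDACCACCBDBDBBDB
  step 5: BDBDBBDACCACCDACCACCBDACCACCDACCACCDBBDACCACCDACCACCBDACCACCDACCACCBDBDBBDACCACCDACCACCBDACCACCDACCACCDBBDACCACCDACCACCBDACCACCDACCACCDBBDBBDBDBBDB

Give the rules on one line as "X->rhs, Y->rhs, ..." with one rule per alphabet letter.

A->D, B->DB, C->ACC, D->B

  step 4 ⇒ step 5: DBBDACCACCDACCACCBDACCACCDACCACCDBBDACCACCDACCACCBDACCACCDACCACCBDBDBBDB ⇒ B·DB·DB·B·D·ACC·ACC·D·ACC·ACC·B·D·ACC·ACC·D·ACC·ACC·DB·B·D·ACC·ACC·D·ACC·ACC·B·D·ACC·ACC·D·ACC·ACC·B·DB·DB·B·D·ACC·ACC·D·ACC·ACC·B·D·ACC·ACC·D·ACC·ACC·DB·B·D·ACC·ACC·D·ACC·ACC·B·D·ACC·ACC·D·ACC·ACC·DB·B·DB·B·DB·DB·B·DB
    A ↦ D
    B ↦ DB
    C ↦ ACC
    D ↦ B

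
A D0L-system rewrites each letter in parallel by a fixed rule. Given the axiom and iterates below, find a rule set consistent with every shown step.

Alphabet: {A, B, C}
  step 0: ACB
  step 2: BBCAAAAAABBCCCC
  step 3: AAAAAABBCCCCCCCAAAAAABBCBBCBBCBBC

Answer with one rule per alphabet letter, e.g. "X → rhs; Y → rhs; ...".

  step 2 ⇒ step 3: BBCAAAAAABBCCCC ⇒ AAA·AAA·BBC·C·C·C·C·C·C·AAA·AAA·BBC·BBC·BBC·BBC
    A ↦ C
    B ↦ AAA
    C ↦ BBC

A->C, B->AAA, C->BBC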